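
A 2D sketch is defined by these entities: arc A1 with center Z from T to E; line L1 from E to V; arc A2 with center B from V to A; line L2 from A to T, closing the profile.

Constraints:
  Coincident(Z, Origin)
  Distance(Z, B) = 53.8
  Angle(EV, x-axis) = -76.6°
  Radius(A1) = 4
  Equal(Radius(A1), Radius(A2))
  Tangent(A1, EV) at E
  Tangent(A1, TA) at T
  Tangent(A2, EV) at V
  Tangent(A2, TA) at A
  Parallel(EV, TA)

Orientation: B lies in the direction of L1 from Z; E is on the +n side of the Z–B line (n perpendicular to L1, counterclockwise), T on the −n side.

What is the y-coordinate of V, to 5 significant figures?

-51.408

The slot axis is L1's direction at -76.6°, so u = (cos -76.6°, sin -76.6°) = (0.23175, -0.97278) and n = (−sin -76.6°, cos -76.6°) = (0.97278, 0.23175). Z is at the origin and B lies 53.8 along u from Z, so B = 53.8·u = (12.468, -52.335). Tangency of A1 to both parallel lines with radius 4.0 puts E and T at Z ± 4.0·n: E = (3.8911, 0.92699), T = (-3.8911, -0.92699). Equal radii place V and A the same way about B: V = B + 4.0·n = (16.359, -51.408), A = B − 4.0·n = (8.5769, -53.262). So V.y = -51.408.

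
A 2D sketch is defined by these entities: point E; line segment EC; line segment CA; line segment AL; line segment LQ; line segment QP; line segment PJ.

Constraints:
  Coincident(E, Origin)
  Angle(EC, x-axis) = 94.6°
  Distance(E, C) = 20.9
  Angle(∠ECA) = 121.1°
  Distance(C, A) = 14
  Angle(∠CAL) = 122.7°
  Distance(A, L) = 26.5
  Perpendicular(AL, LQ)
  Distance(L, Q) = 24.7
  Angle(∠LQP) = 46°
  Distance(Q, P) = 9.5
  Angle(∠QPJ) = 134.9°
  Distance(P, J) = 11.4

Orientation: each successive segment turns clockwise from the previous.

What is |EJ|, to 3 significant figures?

29.8

∠LQP = 46.0° gives QP at 114° from the x-axis; with |QP| = 9.5, P = (21.3, 4.93). ∠QPJ = 134.9° gives PJ at 69.3° from the x-axis; with |PJ| = 11.4, J = (25.3, 15.6). Then |EJ| = |J − E| = 29.8.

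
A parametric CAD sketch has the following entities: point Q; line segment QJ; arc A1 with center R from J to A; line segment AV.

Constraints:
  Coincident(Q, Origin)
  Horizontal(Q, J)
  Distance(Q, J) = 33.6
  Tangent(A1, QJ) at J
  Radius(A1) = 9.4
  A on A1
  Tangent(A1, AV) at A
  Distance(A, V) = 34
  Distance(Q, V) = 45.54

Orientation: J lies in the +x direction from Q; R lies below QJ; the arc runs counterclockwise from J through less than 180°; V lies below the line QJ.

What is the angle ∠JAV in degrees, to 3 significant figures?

140°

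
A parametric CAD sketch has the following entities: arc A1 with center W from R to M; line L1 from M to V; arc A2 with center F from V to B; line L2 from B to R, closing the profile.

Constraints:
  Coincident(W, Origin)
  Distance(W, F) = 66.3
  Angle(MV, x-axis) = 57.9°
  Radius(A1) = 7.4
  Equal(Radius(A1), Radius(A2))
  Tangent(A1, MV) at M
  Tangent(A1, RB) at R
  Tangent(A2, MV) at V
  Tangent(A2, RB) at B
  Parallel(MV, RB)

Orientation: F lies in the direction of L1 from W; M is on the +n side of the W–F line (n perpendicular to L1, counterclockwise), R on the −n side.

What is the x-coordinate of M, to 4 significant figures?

-6.269

The slot axis is L1's direction at 57.9°, so u = (cos 57.9°, sin 57.9°) = (0.5314, 0.8471) and n = (−sin 57.9°, cos 57.9°) = (-0.8471, 0.5314). W is at the origin and F lies 66.3 along u from W, so F = 66.3·u = (35.23, 56.16). Tangency of A1 to both parallel lines with radius 7.4 puts M and R at W ± 7.4·n: M = (-6.269, 3.932), R = (6.269, -3.932). So M.x = -6.269.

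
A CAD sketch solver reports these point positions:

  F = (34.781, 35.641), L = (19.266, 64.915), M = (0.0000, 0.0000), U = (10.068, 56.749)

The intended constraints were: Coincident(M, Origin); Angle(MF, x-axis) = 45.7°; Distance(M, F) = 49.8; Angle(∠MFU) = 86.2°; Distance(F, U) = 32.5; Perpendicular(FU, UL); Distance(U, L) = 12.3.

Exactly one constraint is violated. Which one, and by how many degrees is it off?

Perpendicular(FU, UL) — off by 7.90°.

M = (0.00, 0.00) ✓; MF at 45.70° ✓; |MF| = 49.80 ✓; ∠MFU = 86.20° ✓; |FU| = 32.50 ✓; ∠(FU, UL) = 97.90° ✗; |UL| = 12.30 ✓.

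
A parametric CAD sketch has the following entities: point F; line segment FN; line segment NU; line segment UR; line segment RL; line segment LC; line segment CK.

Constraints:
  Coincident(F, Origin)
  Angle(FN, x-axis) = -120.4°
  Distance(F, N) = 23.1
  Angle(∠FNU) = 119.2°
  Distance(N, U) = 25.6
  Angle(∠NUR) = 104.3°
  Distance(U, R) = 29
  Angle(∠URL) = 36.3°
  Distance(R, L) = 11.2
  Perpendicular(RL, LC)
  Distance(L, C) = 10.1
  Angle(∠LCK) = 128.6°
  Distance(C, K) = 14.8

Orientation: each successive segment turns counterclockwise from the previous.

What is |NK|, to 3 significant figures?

47.3

F is at the origin; FN runs at -120.4° with length 23.1, so N = (-11.7, -19.9). ∠FNU = 119.2° gives NU at -59.6° from the x-axis; with |NU| = 25.6, U = (1.27, -42.0). ∠NUR = 104.3° gives UR at 16.1° from the x-axis; with |UR| = 29.0, R = (29.1, -34.0). ∠URL = 36.3° gives RL at 160° from the x-axis; with |RL| = 11.2, L = (18.6, -30.1). The perpendicularity gives LC at right angles to RL, so LC runs at -110°; with |LC| = 10.1, C = (15.1, -39.6). ∠LCK = 128.6° gives CK at -58.8° from the x-axis; with |CK| = 14.8, K = (22.8, -52.2). Then |NK| = |K − N| = 47.3.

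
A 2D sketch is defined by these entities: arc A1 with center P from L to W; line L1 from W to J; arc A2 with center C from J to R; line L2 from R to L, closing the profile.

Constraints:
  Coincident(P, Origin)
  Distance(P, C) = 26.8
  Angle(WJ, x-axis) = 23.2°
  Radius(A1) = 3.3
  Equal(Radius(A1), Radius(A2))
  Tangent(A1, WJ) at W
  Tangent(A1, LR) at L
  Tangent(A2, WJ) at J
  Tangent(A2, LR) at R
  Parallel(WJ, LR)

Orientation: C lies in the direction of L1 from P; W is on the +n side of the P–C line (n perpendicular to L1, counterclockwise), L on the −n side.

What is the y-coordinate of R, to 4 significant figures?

7.524

The slot axis is L1's direction at 23.2°, so u = (cos 23.2°, sin 23.2°) = (0.9191, 0.3939) and n = (−sin 23.2°, cos 23.2°) = (-0.3939, 0.9191). P is at the origin and C lies 26.8 along u from P, so C = 26.8·u = (24.63, 10.56). Tangency of A1 to both parallel lines with radius 3.3 puts W and L at P ± 3.3·n: W = (-1.300, 3.033), L = (1.300, -3.033). Equal radii place J and R the same way about C: J = C + 3.3·n = (23.33, 13.59), R = C − 3.3·n = (25.93, 7.524). So R.y = 7.524.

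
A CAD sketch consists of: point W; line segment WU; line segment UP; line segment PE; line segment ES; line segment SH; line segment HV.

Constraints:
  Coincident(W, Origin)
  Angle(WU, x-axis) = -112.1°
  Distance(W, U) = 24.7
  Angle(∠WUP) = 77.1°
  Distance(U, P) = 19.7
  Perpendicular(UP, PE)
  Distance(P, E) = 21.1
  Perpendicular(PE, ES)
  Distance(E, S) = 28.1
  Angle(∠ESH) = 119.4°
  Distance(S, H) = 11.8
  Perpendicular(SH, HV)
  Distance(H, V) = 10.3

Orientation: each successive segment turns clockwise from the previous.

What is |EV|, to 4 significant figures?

29.26

W is at the origin; WU runs at -112.1° with length 24.7, so U = (-9.293, -22.89). ∠WUP = 77.1° gives UP at 145.0° from the x-axis; with |UP| = 19.7, P = (-25.43, -11.59). UP ⟂ PE, so PE runs at 55.00°; with |PE| = 21.1, E = (-13.33, 5.698). The perpendicularity gives ES at right angles to PE, so ES runs at -35.00°; with |ES| = 28.1, S = (9.691, -10.42). ∠ESH = 119.4° gives SH at -95.60° from the x-axis; with |SH| = 11.8, H = (8.539, -22.16). The perpendicularity gives HV at right angles to SH, so HV runs at 174.4°; with |HV| = 10.3, V = (-1.712, -21.16). Then |EV| = |V − E| = 29.26.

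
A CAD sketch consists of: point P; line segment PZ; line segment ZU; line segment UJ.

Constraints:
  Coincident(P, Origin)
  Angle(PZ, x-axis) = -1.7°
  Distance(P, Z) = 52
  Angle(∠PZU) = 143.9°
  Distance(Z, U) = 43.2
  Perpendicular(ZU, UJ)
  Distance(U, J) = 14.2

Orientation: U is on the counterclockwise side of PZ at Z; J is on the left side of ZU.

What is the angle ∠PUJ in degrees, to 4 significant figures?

70.22°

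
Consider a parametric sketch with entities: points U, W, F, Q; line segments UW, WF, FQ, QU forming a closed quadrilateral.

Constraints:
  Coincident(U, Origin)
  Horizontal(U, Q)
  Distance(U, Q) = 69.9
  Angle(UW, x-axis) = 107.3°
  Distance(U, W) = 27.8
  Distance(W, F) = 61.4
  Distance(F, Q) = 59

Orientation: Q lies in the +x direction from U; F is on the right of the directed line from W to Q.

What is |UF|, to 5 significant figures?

34.145

U is at the origin; U and Q share the same y with |UQ| = 69.9 and Q in +x, so Q = (69.9, 0). UW runs at 107.3° with |UW| = 27.8, so W = (-8.2670, 26.542). F is determined by |WF| = 61.4 and |FQ| = 59.0 together: it lies at the intersection of circle(W, 61.4) and circle(Q, 59.0). With |WQ| = 82.550, the foot of the radical line on WQ is 43.025 from W and the perpendicular offset is √(61.4² − 43.025²) = 43.804. Taking the right-of-WQ solution: F = (18.390, -28.769).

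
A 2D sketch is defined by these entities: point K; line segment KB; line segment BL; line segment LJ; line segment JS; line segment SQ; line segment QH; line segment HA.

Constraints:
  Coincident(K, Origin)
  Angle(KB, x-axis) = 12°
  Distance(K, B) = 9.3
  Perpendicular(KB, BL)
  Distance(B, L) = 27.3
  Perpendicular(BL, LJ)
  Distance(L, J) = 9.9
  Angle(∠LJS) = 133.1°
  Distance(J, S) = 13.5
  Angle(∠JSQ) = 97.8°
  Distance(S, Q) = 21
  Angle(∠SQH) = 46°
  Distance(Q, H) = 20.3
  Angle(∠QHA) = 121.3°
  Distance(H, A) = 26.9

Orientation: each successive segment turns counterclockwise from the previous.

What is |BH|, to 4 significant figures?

21.58

K is at the origin; KB runs at 12.0° with length 9.3, so B = (9.097, 1.934). KB ⟂ BL, so BL runs at 102.0°; with |BL| = 27.3, L = (3.421, 28.64). BL ⟂ LJ, so LJ runs at -168.0°; with |LJ| = 9.9, J = (-6.263, 26.58). ∠LJS = 133.1° gives JS at -121.1° from the x-axis; with |JS| = 13.5, S = (-13.24, 15.02). ∠JSQ = 97.8° gives SQ at -38.90° from the x-axis; with |SQ| = 21.0, Q = (3.107, 1.832). ∠SQH = 46.0° gives QH at 95.10° from the x-axis; with |QH| = 20.3, H = (1.302, 22.05). Then |BH| = |H − B| = 21.58.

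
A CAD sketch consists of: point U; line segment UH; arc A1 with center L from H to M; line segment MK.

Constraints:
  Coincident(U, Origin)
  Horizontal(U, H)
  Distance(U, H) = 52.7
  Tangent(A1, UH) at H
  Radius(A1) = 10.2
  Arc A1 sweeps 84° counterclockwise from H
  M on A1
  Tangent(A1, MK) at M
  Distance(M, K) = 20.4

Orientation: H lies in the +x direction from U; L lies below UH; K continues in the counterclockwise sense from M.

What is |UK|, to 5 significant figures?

49.997

U is at the origin; U and H share the same y with |UH| = 52.7 and H on the +x side, so H = (52.700, 0.0000). The tangent condition forces LH to be normal to UH, so L = H + (0, -10.2) = (52.700, -10.200). On A1, H sits at bearing 90° from L; an 84° counterclockwise sweep puts M at bearing 174°, so M = L + 10.2·(cos 174°, sin 174°) = (42.556, -9.1338). A1 meets MK tangentially, so LM is at right angles to MK, so MK runs along (−sin 174°, cos 174°); with |MK| = 20.4, K = (40.423, -29.422). Then |UK| = |K − U| = 49.997.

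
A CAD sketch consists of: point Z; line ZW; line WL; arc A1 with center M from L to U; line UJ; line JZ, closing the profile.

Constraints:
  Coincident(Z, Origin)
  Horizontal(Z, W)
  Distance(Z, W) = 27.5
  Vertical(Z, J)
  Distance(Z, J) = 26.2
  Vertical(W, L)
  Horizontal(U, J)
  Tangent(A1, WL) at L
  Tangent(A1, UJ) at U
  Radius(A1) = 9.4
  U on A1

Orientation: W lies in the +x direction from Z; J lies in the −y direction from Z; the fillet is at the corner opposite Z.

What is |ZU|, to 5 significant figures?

31.844

The virtual corner opposite Z is at (27.500, -26.200). The tangent condition forces ML to be normal to WL and since A1 is tangent to UJ there, MU ⟂ UJ, with radius 9.4, so the center M sits 9.4 in from both sides at M = (18.100, -16.800). That places the tangent points at L = (27.500, -16.800) on WL and U = (18.100, -26.200) on UJ. Then |ZU| = |U − Z| = 31.844.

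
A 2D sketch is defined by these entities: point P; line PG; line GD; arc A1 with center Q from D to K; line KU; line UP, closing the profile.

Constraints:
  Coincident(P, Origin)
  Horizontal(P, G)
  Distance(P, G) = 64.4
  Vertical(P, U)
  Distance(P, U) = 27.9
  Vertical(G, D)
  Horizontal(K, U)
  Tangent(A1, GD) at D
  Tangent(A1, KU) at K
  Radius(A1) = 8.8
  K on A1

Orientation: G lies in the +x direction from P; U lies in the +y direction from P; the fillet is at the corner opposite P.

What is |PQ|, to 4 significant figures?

58.79

P is at the origin; PG is horizontal with |PG| = 64.4 and G on the +x side, so G = (64.40, 0.000). P and U share the same x with |PU| = 27.9 and U on the +y side, so U = (0.000, 27.90). The virtual corner opposite P is at (64.40, 27.90). A1 meets GD tangentially, so QD is at right angles to GD and the tangent condition forces QK to be normal to KU, with radius 8.8, so the center Q sits 8.8 in from both sides at Q = (55.60, 19.10). Then |PQ| = |Q − P| = 58.79.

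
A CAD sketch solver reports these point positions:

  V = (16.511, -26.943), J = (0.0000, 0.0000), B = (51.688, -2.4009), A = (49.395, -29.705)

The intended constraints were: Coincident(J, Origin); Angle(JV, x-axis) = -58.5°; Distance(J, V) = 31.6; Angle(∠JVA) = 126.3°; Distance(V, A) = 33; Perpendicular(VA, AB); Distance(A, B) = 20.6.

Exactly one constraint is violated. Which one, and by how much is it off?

Distance(A, B) = 20.6 — off by 6.80.

J = (0.00, 0.00) ✓; JV at -58.50° ✓; |JV| = 31.60 ✓; ∠JVA = 126.3° ✓; |VA| = 33.00 ✓; ∠(VA, AB) = 90.00° ✓; |AB| = 27.40 ✗.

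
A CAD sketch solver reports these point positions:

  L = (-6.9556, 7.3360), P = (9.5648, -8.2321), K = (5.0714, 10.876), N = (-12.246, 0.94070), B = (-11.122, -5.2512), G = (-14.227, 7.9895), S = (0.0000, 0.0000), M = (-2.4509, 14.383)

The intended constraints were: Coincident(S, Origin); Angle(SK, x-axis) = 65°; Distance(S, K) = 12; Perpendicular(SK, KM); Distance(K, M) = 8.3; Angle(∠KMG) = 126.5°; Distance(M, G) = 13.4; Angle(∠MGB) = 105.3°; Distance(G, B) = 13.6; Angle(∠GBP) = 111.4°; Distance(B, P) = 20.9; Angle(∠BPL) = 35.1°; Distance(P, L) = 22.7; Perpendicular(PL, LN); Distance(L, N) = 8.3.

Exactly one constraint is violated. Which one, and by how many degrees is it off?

Perpendicular(PL, LN) — off by 3.70°.

S = (0.00, 0.00) ✓; SK at 65.00° ✓; |SK| = 12.00 ✓; ∠(SK, KM) = 90.00° ✓; |KM| = 8.300 ✓; ∠KMG = 126.5° ✓; |MG| = 13.40 ✓; ∠MGB = 105.3° ✓; |GB| = 13.60 ✓; ∠GBP = 111.4° ✓; |BP| = 20.90 ✓; ∠BPL = 35.10° ✓; |PL| = 22.70 ✓; ∠(PL, LN) = 93.70° ✗; |LN| = 8.300 ✓.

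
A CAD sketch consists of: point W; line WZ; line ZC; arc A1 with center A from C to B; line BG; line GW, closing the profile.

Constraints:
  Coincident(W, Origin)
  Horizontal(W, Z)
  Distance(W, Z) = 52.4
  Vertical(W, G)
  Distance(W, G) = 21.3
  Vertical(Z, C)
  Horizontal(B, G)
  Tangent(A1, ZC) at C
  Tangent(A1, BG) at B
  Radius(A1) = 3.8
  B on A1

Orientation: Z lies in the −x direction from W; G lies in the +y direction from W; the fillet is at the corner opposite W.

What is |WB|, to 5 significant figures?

53.063

The virtual corner opposite W is at (-52.400, 21.300). The tangent condition forces AC to be normal to ZC and tangency of A1 to BG means the radius AB is perpendicular to BG, with radius 3.8, so the center A sits 3.8 in from both sides at A = (-48.600, 17.500). That places the tangent points at C = (-52.400, 17.500) on ZC and B = (-48.600, 21.300) on BG. Then |WB| = |B − W| = 53.063.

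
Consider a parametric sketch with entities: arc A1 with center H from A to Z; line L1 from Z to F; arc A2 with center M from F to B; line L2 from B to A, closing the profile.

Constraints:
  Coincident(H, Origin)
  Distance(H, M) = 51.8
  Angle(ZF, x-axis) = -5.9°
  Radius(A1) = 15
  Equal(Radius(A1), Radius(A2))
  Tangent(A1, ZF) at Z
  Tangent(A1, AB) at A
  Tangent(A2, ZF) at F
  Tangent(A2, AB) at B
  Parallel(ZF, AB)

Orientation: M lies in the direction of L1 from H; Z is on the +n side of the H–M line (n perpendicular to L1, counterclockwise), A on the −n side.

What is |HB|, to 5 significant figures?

53.928

Tangency of A1 to both parallel lines with radius 15.0 puts Z and A at H ± 15.0·n: Z = (1.5419, 14.921), A = (-1.5419, -14.921). Equal radii place F and B the same way about M: F = M + 15.0·n = (53.067, 9.5959), B = M − 15.0·n = (49.984, -20.245). Then |HB| = |B − H| = 53.928.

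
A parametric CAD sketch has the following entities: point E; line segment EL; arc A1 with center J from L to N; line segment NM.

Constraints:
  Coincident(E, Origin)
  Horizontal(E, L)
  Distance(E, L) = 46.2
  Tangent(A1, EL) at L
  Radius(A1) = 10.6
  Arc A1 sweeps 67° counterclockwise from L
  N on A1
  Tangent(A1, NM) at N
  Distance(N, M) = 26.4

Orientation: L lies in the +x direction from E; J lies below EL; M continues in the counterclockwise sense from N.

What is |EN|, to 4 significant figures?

37.01

E is at the origin; EL is horizontal with |EL| = 46.2 and L on the +x side, so L = (46.20, 0.000). Since A1 is tangent to EL there, JL ⟂ EL, so J = L + (0, -10.6) = (46.20, -10.60). On A1, L sits at bearing 90° from J; a 67° counterclockwise sweep puts N at bearing 157°, so N = J + 10.6·(cos 157°, sin 157°) = (36.44, -6.458). Then |EN| = |N − E| = 37.01.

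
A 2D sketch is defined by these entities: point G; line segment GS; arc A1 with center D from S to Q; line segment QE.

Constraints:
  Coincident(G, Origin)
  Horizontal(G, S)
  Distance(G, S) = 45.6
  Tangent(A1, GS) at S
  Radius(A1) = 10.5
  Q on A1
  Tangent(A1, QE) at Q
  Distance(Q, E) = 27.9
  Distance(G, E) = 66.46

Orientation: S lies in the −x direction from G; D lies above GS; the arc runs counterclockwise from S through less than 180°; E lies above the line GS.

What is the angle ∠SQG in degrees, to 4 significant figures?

92.60°

G is at the origin; GS is horizontal with |GS| = 45.6 and S on the −x side, so S = (-45.60, 0.000). The tangent condition forces DS to be normal to GS, so D = S + (0, 10.5) = (-45.60, 10.50). Since DQ ⟂ QE (tangency), |DE| = √(10.5² + 27.9²) = 29.81 regardless of where Q sits on A1. So E lies on both circle(G, 66.46) and circle(D, 29.81); the above-GS intersection is E = (-53.67, 39.20). Q is the foot of the tangent from E: Q = (-37.14, 16.72).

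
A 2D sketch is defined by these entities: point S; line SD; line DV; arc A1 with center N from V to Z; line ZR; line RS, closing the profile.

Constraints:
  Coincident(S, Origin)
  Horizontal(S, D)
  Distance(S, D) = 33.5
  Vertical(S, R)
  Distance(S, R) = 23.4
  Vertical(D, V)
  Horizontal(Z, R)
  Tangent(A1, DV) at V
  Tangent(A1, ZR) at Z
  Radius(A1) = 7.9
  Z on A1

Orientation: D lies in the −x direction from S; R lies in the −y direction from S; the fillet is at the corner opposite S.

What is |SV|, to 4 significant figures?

36.91

The virtual corner opposite S is at (-33.50, -23.40). The tangent condition forces NV to be normal to DV and since A1 is tangent to ZR there, NZ ⟂ ZR, with radius 7.9, so the center N sits 7.9 in from both sides at N = (-25.60, -15.50). That places the tangent points at V = (-33.50, -15.50) on DV and Z = (-25.60, -23.40) on ZR. Then |SV| = |V − S| = 36.91.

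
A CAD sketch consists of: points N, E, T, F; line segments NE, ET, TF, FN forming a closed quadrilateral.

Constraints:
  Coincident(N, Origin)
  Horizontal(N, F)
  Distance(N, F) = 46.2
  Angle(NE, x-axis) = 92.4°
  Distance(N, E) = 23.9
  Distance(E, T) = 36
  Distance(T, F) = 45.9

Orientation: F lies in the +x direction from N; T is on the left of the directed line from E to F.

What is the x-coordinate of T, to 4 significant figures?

29.62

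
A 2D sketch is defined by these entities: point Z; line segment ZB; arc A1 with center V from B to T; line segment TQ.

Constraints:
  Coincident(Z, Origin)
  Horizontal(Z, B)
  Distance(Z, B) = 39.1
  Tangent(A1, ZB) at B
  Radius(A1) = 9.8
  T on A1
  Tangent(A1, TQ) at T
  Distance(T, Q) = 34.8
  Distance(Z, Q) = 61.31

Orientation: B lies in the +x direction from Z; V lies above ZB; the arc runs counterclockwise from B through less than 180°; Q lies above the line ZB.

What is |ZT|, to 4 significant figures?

50.11

Z is at the origin; Z and B share the same y with |ZB| = 39.1 and B on the +x side, so B = (39.10, 0.000). Since A1 is tangent to ZB there, VB ⟂ ZB, so V = B + (0, 9.8) = (39.10, 9.800). Since VT ⟂ TQ (tangency), |VQ| = √(9.8² + 34.8²) = 36.15 regardless of where T sits on A1. So Q lies on both circle(Z, 61.31) and circle(V, 36.15); the above-ZB intersection is Q = (40.62, 45.92). T is the foot of the tangent from Q: T = (48.64, 12.06).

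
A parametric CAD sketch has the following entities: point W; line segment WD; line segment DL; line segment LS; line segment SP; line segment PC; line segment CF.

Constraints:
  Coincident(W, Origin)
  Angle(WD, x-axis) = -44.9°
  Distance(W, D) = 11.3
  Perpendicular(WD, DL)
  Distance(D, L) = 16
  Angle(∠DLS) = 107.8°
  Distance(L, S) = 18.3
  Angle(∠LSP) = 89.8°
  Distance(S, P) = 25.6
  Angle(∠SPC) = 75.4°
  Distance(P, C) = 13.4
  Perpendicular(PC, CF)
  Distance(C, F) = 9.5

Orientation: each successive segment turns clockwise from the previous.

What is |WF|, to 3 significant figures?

5.98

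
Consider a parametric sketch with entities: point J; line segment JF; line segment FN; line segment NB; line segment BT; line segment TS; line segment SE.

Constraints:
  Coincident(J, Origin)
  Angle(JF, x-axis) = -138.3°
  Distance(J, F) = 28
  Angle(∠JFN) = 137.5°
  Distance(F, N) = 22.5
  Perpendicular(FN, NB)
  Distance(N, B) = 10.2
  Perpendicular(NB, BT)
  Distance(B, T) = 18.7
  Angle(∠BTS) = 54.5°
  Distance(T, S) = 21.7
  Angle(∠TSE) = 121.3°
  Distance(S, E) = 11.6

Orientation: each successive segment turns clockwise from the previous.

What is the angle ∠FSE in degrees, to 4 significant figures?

151.3°

J is at the origin; JF runs at -138.3° with length 28.0, so F = (-20.91, -18.63). ∠JFN = 137.5° gives FN at 179.2° from the x-axis; with |FN| = 22.5, N = (-43.40, -18.31). The perpendicularity gives NB at right angles to FN, so NB runs at 89.20°; with |NB| = 10.2, B = (-43.26, -8.113). The perpendicularity gives BT at right angles to NB, so BT runs at -0.8000°; with |BT| = 18.7, T = (-24.56, -8.374). ∠BTS = 54.5° gives TS at -126.3° from the x-axis; with |TS| = 21.7, S = (-37.41, -25.86). ∠TSE = 121.3° gives SE at 175.0° from the x-axis; with |SE| = 11.6, E = (-48.97, -24.85). Then cos ∠FSE = SF·SE / (|SF||SE|), giving 151.3°.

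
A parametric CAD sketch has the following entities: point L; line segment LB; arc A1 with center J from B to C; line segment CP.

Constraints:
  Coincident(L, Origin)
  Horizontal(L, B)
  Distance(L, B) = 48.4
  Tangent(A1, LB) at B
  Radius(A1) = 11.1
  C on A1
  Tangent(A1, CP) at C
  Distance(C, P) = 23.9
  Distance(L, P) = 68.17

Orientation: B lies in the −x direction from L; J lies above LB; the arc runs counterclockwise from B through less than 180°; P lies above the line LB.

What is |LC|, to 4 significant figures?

45.06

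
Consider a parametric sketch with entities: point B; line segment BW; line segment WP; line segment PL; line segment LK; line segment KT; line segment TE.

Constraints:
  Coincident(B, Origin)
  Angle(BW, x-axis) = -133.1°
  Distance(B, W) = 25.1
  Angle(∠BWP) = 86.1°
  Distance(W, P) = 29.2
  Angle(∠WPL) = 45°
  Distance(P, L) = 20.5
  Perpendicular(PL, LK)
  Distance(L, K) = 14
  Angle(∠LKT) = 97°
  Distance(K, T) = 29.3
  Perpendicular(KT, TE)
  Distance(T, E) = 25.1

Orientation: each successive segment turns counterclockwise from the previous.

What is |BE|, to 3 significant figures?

49.6

B is at the origin; BW runs at -133.1° with length 25.1, so W = (-17.2, -18.3). ∠BWP = 86.1° gives WP at -39.2° from the x-axis; with |WP| = 29.2, P = (5.48, -36.8). ∠WPL = 45.0° gives PL at 95.8° from the x-axis; with |PL| = 20.5, L = (3.41, -16.4). PL ⟂ LK, so LK runs at -174°; with |LK| = 14.0, K = (-10.5, -17.8). ∠LKT = 97.0° gives KT at -91.2° from the x-axis; with |KT| = 29.3, T = (-11.1, -47.1). KT ⟂ TE, so TE runs at -1.20°; with |TE| = 25.1, E = (14.0, -47.6). Then |BE| = |E − B| = 49.6.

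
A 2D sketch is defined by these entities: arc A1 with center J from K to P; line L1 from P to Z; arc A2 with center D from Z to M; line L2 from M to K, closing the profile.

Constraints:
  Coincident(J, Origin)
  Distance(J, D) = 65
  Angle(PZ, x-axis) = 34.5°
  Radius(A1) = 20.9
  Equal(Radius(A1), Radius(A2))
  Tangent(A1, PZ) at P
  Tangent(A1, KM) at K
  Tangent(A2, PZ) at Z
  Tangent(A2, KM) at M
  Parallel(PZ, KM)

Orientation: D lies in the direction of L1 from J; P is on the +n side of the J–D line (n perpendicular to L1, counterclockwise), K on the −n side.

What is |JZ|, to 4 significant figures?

68.28

The slot axis is L1's direction at 34.5°, so u = (cos 34.5°, sin 34.5°) = (0.8241, 0.5664) and n = (−sin 34.5°, cos 34.5°) = (-0.5664, 0.8241). J is at the origin and D lies 65.0 along u from J, so D = 65.0·u = (53.57, 36.82). Tangency of A1 to both parallel lines with radius 20.9 puts P and K at J ± 20.9·n: P = (-11.84, 17.22), K = (11.84, -17.22). Equal radii place Z and M the same way about D: Z = D + 20.9·n = (41.73, 54.04), M = D − 20.9·n = (65.41, 19.59). Then |JZ| = |Z − J| = 68.28.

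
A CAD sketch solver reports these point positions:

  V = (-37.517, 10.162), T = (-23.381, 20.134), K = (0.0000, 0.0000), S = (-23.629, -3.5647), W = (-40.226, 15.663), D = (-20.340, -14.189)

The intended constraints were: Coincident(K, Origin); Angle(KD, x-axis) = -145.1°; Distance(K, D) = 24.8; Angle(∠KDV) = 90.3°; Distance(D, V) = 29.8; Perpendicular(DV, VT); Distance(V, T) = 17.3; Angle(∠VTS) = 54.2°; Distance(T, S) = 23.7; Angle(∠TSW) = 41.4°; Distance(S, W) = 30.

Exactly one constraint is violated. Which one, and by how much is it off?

Distance(S, W) = 30 — off by 4.60.

K = (0.00, 0.00) ✓; KD at -145.1° ✓; |KD| = 24.80 ✓; ∠KDV = 90.30° ✓; |DV| = 29.80 ✓; ∠(DV, VT) = 90.00° ✓; |VT| = 17.30 ✓; ∠VTS = 54.20° ✓; |TS| = 23.70 ✓; ∠TSW = 41.40° ✓; |SW| = 25.40 ✗.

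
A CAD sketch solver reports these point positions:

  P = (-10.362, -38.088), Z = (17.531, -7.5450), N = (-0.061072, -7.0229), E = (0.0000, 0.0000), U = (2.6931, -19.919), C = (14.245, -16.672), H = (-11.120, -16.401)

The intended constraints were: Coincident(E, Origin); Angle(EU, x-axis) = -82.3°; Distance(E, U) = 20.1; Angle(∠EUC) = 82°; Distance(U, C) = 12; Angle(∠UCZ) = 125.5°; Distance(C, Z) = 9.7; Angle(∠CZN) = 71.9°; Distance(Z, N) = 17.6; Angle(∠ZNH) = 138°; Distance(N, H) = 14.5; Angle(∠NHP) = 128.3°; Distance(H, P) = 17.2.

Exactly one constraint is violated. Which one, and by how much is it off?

Distance(H, P) = 17.2 — off by 4.50.

E = (0.00, 0.00) ✓; EU at -82.30° ✓; |EU| = 20.10 ✓; ∠EUC = 82.00° ✓; |UC| = 12.00 ✓; ∠UCZ = 125.5° ✓; |CZ| = 9.701 ✓; ∠CZN = 71.90° ✓; |ZN| = 17.60 ✓; ∠ZNH = 138.0° ✓; |NH| = 14.50 ✓; ∠NHP = 128.3° ✓; |HP| = 21.70 ✗.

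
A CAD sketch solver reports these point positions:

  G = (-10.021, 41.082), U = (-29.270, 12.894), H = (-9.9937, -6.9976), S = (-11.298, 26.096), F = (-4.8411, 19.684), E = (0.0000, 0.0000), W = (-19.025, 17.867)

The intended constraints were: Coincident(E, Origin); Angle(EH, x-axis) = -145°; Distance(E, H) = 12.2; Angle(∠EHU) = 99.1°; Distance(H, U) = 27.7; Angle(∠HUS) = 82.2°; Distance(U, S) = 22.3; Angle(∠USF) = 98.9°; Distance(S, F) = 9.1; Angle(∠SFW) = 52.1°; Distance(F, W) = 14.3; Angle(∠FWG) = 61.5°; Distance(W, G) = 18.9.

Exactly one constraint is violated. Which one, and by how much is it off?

Distance(W, G) = 18.9 — off by 6.00.

E = (0.00, 0.00) ✓; EH at -145.0° ✓; |EH| = 12.20 ✓; ∠EHU = 99.10° ✓; |HU| = 27.70 ✓; ∠HUS = 82.20° ✓; |US| = 22.30 ✓; ∠USF = 98.90° ✓; |SF| = 9.100 ✓; ∠SFW = 52.10° ✓; |FW| = 14.30 ✓; ∠FWG = 61.50° ✓; |WG| = 24.90 ✗.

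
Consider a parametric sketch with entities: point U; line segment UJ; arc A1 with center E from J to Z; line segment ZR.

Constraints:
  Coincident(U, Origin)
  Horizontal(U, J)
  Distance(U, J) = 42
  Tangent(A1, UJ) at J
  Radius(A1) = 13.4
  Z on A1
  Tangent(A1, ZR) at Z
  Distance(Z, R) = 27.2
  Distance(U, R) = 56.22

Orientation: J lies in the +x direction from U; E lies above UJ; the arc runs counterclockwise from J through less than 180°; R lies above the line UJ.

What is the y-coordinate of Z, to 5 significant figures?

21.563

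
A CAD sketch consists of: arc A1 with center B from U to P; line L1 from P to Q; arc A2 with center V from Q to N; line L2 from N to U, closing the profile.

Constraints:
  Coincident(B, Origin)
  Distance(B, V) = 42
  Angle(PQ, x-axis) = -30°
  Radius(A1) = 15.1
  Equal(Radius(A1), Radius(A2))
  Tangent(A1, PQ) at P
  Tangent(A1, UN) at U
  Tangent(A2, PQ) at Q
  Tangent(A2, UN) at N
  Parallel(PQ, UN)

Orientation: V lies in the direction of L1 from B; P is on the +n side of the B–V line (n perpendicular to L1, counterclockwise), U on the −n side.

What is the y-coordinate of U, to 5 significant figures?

-13.077

The slot axis is L1's direction at -30.0°, so u = (cos -30.0°, sin -30.0°) = (0.86603, -0.50000) and n = (−sin -30.0°, cos -30.0°) = (0.50000, 0.86603). B is at the origin and V lies 42.0 along u from B, so V = 42.0·u = (36.373, -21.000). Tangency of A1 to both parallel lines with radius 15.1 puts P and U at B ± 15.1·n: P = (7.5500, 13.077), U = (-7.5500, -13.077). So U.y = -13.077.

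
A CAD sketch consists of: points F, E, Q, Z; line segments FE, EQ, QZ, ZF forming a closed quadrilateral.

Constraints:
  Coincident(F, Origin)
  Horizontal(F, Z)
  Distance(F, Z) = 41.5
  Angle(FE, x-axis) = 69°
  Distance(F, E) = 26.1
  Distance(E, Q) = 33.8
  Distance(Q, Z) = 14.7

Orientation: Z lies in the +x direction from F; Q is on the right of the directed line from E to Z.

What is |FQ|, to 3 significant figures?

27.7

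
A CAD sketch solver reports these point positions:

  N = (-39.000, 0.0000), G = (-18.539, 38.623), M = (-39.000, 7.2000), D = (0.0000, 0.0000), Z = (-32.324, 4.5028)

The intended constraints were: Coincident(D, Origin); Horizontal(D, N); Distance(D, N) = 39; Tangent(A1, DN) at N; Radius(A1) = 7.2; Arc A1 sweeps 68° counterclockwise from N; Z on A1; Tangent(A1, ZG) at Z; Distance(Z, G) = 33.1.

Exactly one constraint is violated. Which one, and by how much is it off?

Distance(Z, G) = 33.1 — off by 3.70.

D = (0.00, 0.00) ✓; D.y = 0.00, N.y = 0.00 ✓; |DN| = 39.00 ✓; ∠(MN, ND) = 90.00° ✓; |MN| = 7.200 ✓; bearing(M→Z) − bearing(M→N) = 68.00° ✓; |MZ| = 7.200 ✓; ∠(MZ, ZG) = 90.00° ✓; |ZG| = 36.80 ✗.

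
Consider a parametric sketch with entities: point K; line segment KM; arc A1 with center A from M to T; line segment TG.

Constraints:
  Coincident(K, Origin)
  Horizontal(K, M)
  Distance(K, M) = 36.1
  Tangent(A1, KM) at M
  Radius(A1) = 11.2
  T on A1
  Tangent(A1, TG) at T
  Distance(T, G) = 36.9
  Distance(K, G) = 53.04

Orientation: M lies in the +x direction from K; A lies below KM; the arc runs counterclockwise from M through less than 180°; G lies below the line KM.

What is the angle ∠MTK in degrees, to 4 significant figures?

112.9°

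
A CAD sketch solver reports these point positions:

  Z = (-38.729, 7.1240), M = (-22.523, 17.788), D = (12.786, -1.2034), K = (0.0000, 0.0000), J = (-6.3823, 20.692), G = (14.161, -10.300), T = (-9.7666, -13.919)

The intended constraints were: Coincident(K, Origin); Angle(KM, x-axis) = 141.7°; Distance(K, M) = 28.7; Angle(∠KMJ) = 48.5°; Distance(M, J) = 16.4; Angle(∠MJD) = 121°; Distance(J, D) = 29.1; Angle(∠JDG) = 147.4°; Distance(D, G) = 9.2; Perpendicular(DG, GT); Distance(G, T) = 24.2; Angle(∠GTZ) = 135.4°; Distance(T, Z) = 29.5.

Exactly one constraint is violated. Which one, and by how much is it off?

Distance(T, Z) = 29.5 — off by 6.30.

K = (0.00, 0.00) ✓; KM at 141.7° ✓; |KM| = 28.70 ✓; ∠KMJ = 48.50° ✓; |MJ| = 16.40 ✓; ∠MJD = 121.0° ✓; |JD| = 29.10 ✓; ∠JDG = 147.4° ✓; |DG| = 9.200 ✓; ∠(DG, GT) = 89.99° ✓; |GT| = 24.20 ✓; ∠GTZ = 135.4° ✓; |TZ| = 35.80 ✗.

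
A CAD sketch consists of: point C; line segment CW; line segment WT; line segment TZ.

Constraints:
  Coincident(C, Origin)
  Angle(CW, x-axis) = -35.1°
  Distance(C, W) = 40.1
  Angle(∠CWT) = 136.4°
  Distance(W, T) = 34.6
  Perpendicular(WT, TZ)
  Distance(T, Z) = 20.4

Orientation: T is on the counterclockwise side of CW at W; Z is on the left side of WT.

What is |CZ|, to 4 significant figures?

64.05

C is at the origin; CW runs at -35.1° with length 40.1, so W = 40.1·(cos -35.1°, sin -35.1°) = (32.81, -23.06). ∠CWT = 136.4°, so WT runs at -35.1° + (180° − 136.4°) = 8.500° from the x-axis; with |WT| = 34.6, T = W + 34.6·(cos 8.500°, sin 8.500°) = (67.03, -17.94). WT ⟂ TZ; with |TZ| = 20.4 on the left of WT, Z = T + 20.4·(-0.1478, 0.9890) = (64.01, 2.232). Then |CZ| = |Z − C| = 64.05.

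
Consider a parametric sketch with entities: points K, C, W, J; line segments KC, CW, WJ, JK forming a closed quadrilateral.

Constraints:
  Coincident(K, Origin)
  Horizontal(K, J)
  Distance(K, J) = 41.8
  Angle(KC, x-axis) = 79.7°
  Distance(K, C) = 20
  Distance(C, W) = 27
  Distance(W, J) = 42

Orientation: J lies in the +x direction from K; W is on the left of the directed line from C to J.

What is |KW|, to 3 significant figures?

44.6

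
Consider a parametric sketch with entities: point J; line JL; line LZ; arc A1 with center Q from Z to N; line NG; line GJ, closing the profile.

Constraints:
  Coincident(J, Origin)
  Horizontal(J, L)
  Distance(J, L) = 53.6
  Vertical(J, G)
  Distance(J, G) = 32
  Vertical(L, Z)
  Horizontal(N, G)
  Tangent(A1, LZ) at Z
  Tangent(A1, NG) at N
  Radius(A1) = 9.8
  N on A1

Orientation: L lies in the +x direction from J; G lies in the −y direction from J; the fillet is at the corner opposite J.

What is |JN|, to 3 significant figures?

54.2

J is at the origin; JL is horizontal with |JL| = 53.6 and L on the +x side, so L = (53.6, 0.00). J and G share the same x with |JG| = 32.0 and G on the −y side, so G = (0.00, -32.0). The virtual corner opposite J is at (53.6, -32.0). Since A1 is tangent to LZ there, QZ ⟂ LZ and the tangent condition forces QN to be normal to NG, with radius 9.8, so the center Q sits 9.8 in from both sides at Q = (43.8, -22.2). That places the tangent points at Z = (53.6, -22.2) on LZ and N = (43.8, -32.0) on NG. Then |JN| = |N − J| = 54.2.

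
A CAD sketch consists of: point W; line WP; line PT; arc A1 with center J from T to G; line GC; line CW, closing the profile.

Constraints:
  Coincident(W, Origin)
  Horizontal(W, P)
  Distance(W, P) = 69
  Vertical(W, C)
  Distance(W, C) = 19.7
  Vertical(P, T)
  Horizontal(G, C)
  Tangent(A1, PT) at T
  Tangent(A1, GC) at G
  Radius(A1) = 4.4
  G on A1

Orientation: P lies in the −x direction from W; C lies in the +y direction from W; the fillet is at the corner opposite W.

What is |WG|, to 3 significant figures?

67.5

W is at the origin; W and P share the same y with |WP| = 69.0 and P on the −x side, so P = (-69.0, 0.00). W and C share the same x with |WC| = 19.7 and C on the +y side, so C = (0.00, 19.7). The virtual corner opposite W is at (-69.0, 19.7). Since A1 is tangent to PT there, JT ⟂ PT and since A1 is tangent to GC there, JG ⟂ GC, with radius 4.4, so the center J sits 4.4 in from both sides at J = (-64.6, 15.3). That places the tangent points at T = (-69.0, 15.3) on PT and G = (-64.6, 19.7) on GC. Then |WG| = |G − W| = 67.5.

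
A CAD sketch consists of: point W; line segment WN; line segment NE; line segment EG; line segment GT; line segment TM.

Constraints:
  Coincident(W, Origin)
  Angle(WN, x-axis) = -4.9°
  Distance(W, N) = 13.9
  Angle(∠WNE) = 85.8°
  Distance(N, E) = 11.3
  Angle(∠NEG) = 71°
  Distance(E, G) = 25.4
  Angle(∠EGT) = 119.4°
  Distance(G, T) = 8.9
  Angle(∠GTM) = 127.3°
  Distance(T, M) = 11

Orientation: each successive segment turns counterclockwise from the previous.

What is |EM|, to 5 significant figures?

31.063

W is at the origin; WN runs at -4.9° with length 13.9, so N = (13.849, -1.1873). ∠WNE = 85.8° gives NE at 89.300° from the x-axis; with |NE| = 11.3, E = (13.987, 10.112). ∠NEG = 71.0° gives EG at -161.70° from the x-axis; with |EG| = 25.4, G = (-10.128, 2.1365). ∠EGT = 119.4° gives GT at -101.10° from the x-axis; with |GT| = 8.9, T = (-11.842, -6.5971). ∠GTM = 127.3° gives TM at -48.400° from the x-axis; with |TM| = 11.0, M = (-4.5384, -14.823). Then |EM| = |M − E| = 31.063.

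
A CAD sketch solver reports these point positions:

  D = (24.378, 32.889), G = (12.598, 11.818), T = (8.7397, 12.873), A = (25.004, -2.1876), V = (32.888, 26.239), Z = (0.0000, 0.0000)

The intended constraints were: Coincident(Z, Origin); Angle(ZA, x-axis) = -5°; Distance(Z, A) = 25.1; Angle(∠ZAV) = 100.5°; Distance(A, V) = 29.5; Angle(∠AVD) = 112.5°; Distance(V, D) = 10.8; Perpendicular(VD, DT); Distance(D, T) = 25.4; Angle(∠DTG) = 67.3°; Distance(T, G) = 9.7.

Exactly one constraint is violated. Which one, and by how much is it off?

Distance(T, G) = 9.7 — off by 5.70.

Z = (0.00, 0.00) ✓; ZA at -5.000° ✓; |ZA| = 25.10 ✓; ∠ZAV = 100.5° ✓; |AV| = 29.50 ✓; ∠AVD = 112.5° ✓; |VD| = 10.80 ✓; ∠(VD, DT) = 90.01° ✓; |DT| = 25.40 ✓; ∠DTG = 67.29° ✓; |TG| = 4.000 ✗.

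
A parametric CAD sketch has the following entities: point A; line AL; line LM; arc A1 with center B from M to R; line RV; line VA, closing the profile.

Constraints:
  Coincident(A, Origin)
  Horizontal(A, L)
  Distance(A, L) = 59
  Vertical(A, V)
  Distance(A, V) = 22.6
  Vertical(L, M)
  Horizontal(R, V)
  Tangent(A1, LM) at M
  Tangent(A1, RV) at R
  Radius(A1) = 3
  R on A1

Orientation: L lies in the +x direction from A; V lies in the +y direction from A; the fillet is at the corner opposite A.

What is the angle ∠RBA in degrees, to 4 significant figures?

109.3°

The virtual corner opposite A is at (59.00, 22.60). Since A1 is tangent to LM there, BM ⟂ LM and tangency of A1 to RV means the radius BR is perpendicular to RV, with radius 3.0, so the center B sits 3.0 in from both sides at B = (56.00, 19.60). That places the tangent points at M = (59.00, 19.60) on LM and R = (56.00, 22.60) on RV. Then cos ∠RBA = BR·BA / (|BR||BA|), giving 109.3°.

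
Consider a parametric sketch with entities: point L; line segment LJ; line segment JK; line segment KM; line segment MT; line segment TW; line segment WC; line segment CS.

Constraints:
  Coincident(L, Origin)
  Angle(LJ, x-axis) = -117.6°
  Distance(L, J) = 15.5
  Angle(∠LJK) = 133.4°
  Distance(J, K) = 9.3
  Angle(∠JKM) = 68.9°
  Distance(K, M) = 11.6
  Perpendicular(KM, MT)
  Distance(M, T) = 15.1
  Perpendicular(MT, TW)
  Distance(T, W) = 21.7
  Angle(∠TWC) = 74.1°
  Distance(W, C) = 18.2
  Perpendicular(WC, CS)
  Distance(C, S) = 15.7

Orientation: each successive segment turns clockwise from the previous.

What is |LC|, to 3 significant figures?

28.4

L is at the origin; LJ runs at -117.6° with length 15.5, so J = (-7.18, -13.7). ∠LJK = 133.4° gives JK at -164° from the x-axis; with |JK| = 9.3, K = (-16.1, -16.3). ∠JKM = 68.9° gives KM at 84.7° from the x-axis; with |KM| = 11.6, M = (-15.1, -4.72). KM is perpendicular to MT, so MT runs at -5.30°; with |MT| = 15.1, T = (-0.0228, -6.11). MT ⟂ TW, so TW runs at -95.3°; with |TW| = 21.7, W = (-2.03, -27.7). ∠TWC = 74.1° gives WC at 159° from the x-axis; with |WC| = 18.2, C = (-19.0, -21.1). Then |LC| = |C − L| = 28.4.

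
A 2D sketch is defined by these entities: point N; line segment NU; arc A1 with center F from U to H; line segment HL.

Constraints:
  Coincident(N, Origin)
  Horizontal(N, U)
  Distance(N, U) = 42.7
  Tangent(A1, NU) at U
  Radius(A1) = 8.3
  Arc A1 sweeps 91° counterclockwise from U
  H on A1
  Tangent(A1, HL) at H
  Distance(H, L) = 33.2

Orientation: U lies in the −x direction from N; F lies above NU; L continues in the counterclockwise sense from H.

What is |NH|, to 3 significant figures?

35.4

N is at the origin; N and U share the same y with |NU| = 42.7 and U on the −x side, so U = (-42.7, 0.00). Since A1 is tangent to NU there, FU ⟂ NU, so F = U + (0, 8.3) = (-42.7, 8.30). On A1, U sits at bearing -90° from F; a 91° counterclockwise sweep puts H at bearing 1°, so H = F + 8.3·(cos 1°, sin 1°) = (-34.4, 8.44). Then |NH| = |H − N| = 35.4.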